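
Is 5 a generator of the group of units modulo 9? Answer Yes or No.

φ(9) = φ(3^2) = 3·(3−1) = 6 = 2 · 3.
It suffices to check that the order of 5 is not a proper divisor of 6: compute 5^(6/q) for q ∈ {2, 3}.
5^3 ≡ 8 (mod 9)  [q = 2: ≢ 1 ✓]
5^2 ≡ 7 (mod 9)  [q = 3: ≢ 1 ✓]
Every test exponent gives a nontrivial residue, hence 5 generates the full group.

Yes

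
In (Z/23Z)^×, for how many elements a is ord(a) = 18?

0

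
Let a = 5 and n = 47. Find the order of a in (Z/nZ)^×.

46

ord(5) | φ(47) = 47 − 1 = 46 = 2 · 23.
Divisors of 46: 1, 2, 23, 46.
Evaluate successive powers at the divisors of 46:
5^1 ≡ 5 (mod 47)
5^2 ≡ 25 (mod 47)
5^23 ≡ 46 (mod 47)
5^46 ≡ 1 (mod 47) ✓
Hence ord(5) = 46.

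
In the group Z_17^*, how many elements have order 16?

8

φ(17) = 17 − 1 = 16 = 2^4.
In a cyclic group of order 16, there are φ(d) elements of order d for each divisor d of 16, and zero for non-divisors.
16 = 2^4 divides 16, and φ(16) = 8.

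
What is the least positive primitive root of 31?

3

φ(31) = 31 − 1 = 30 = 2 · 3 · 5.
Test candidates g = 2, 3, … against the prime factors q ∈ {2, 3, 5} of φ(31): g is a generator iff g^(30/q) ≢ 1 for every such q.
g = 2: 2^15 ≡ 1 — hits 1, so not a primitive root.
g = 3: 3^15 ≡ 30; 3^10 ≡ 25; 3^6 ≡ 16 — none is 1, so 3 is a primitive root.
So 3 is the smallest generator of (Z/31Z)^×.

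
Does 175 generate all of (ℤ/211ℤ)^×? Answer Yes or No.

φ(211) = 211 − 1 = 210 = 2 · 3 · 5 · 7.
It suffices to check that the order of 175 is not a proper divisor of 210: compute 175^(210/q) for q ∈ {2, 3, 5, 7}.
175^105 ≡ 210 (mod 211)  [q = 2: ≢ 1 ✓]
175^70 ≡ 196 (mod 211)  [q = 3: ≢ 1 ✓]
175^42 ≡ 188 (mod 211)  [q = 5: ≢ 1 ✓]
175^30 ≡ 148 (mod 211)  [q = 7: ≢ 1 ✓]
All checks pass, so 175 has order 210 and is a primitive root modulo 211.

Yes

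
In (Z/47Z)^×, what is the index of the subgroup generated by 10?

1

The order of 10 must divide φ(47) = 47 − 1 = 46 = 2 · 23.
Divisors of 46: 1, 2, 23, 46.
Test each divisor d:
10^1 ≡ 10 (mod 47)
10^2 ≡ 6 (mod 47)
10^23 ≡ 46 (mod 47)
10^46 ≡ 1 (mod 47) ✓
Thus |⟨10⟩| = ord(10) = 46.
Index = |(Z/47Z)^×| / |⟨10⟩| = 46 / 46 = 1.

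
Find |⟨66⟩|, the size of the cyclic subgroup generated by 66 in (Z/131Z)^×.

130

ord(66) | φ(131) = 131 − 1 = 130 = 2 · 5 · 13.
Divisors of 130: 1, 2, 5, 10, 13, 26, 65, 130.
Compute 66^d (mod 131) for the divisors d until we hit 1:
66^1 ≡ 66 (mod 131)
66^2 ≡ 33 (mod 131)
66^5 ≡ 86 (mod 131)
66^10 ≡ 60 (mod 131)
66^13 ≡ 73 (mod 131)
66^26 ≡ 89 (mod 131)
66^65 ≡ 130 (mod 131)
66^130 ≡ 1 (mod 131) ✓
Therefore the multiplicative order of 66 modulo 131 is 130.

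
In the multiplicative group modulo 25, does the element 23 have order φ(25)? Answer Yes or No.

φ(25) = φ(5^2) = 5·(5−1) = 20 = 2^2 · 5.
23 is a primitive root mod 25 iff 23^(φ(25)/q) ≢ 1 for every prime q | φ(25), i.e. q ∈ {2, 5}.
23^10 ≡ 24 (mod 25)  [q = 2: ≢ 1 ✓]
23^4 ≡ 16 (mod 25)  [q = 5: ≢ 1 ✓]
All checks pass, so 23 has order 20 and is a primitive root modulo 25.

Yes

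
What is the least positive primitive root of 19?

2

φ(19) = 19 − 1 = 18 = 2 · 3^2.
g is a primitive root iff g^(18/q) ≢ 1 (mod 19) for each prime q ∈ {2, 3}.
g = 2: 2^9 ≡ 18; 2^6 ≡ 7 — none is 1, so 2 is a primitive root.
The smallest primitive root modulo 19 is 2.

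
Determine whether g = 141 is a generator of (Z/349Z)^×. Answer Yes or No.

Yes

φ(349) = 349 − 1 = 348 = 2^2 · 3 · 29.
Test 141^(348/q) mod 349 for each prime factor q of 348:
141^174 ≡ 348 (mod 349)  [q = 2: ≢ 1 ✓]
141^116 ≡ 122 (mod 349)  [q = 3: ≢ 1 ✓]
141^12 ≡ 289 (mod 349)  [q = 29: ≢ 1 ✓]
All checks pass, so 141 has order 348 and is a primitive root modulo 349.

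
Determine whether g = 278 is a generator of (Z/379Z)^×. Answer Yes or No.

Yes

φ(379) = 379 − 1 = 378 = 2 · 3^3 · 7.
Test 278^(378/q) mod 379 for each prime factor q of 378:
278^189 ≡ 378 (mod 379)  [q = 2: ≢ 1 ✓]
278^126 ≡ 327 (mod 379)  [q = 3: ≢ 1 ✓]
278^54 ≡ 94 (mod 379)  [q = 7: ≢ 1 ✓]
None equal 1, so ord_379(278) = 378: 278 is a primitive root.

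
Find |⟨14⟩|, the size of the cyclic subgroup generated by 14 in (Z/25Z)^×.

ord(14) | φ(25) = φ(5^2) = 5·(5−1) = 20 = 2^2 · 5.
Divisors of 20: 1, 2, 4, 5, 10, 20.
Compute 14^d (mod 25) for the divisors d until we hit 1:
14^1 ≡ 14
14^2 ≡ 21
14^4 ≡ 16
14^5 ≡ 24
14^10 ≡ 1
The smallest such exponent is 10, so the order of 14 is 10.

10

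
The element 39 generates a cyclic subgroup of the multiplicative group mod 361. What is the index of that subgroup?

18

The order of 39 must divide φ(361) = φ(19^2) = 19·(19−1) = 342 = 2 · 3^2 · 19.
Divisors of 342: 1, 2, 3, 6, 9, 18, 19, 38, 57, 114, 171, 342.
Evaluate successive powers at the divisors of 342:
39^1 ≡ 39 (mod 361)
39^2 ≡ 77 (mod 361)
39^3 ≡ 115 (mod 361)
39^6 ≡ 229 (mod 361)
39^9 ≡ 343 (mod 361)
39^18 ≡ 324 (mod 361)
39^19 ≡ 1 (mod 361) ✓
Thus |⟨39⟩| = ord(39) = 19.
[(Z/361Z)^× : ⟨39⟩] = 342/19 = 18.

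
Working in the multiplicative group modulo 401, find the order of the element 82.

200

ord(82) | φ(401) = 401 − 1 = 400 = 2^4 · 5^2.
Divisors of 400: 1, 2, 4, 5, 8, 10, 16, 20, 25, 40, 50, 80, 100, 200, 400.
Evaluate successive powers at the divisors of 400:
82^1 ≡ 82 (mod 401)
82^2 ≡ 308 (mod 401)
82^4 ≡ 228 (mod 401)
82^5 ≡ 250 (mod 401)
82^8 ≡ 255 (mod 401)
82^10 ≡ 345 (mod 401)
82^16 ≡ 63 (mod 401)
82^20 ≡ 329 (mod 401)
82^25 ≡ 45 (mod 401)
82^40 ≡ 372 (mod 401)
82^50 ≡ 20 (mod 401)
82^80 ≡ 39 (mod 401)
82^100 ≡ 400 (mod 401)
82^200 ≡ 1 (mod 401) ✓
The smallest such exponent is 200, so the order of 82 is 200.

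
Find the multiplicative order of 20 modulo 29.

7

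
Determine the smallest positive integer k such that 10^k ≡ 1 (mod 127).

42

The order of 10 must divide φ(127) = 127 − 1 = 126 = 2 · 3^2 · 7.
Divisors of 126: 1, 2, 3, 6, 7, 9, 14, 18, 21, 42, 63, 126.
Check 10^d mod 127 for each divisor in increasing order:
10^1 ≡ 10 (mod 127)
10^2 ≡ 100 (mod 127)
10^3 ≡ 111 (mod 127)
10^6 ≡ 2 (mod 127)
10^7 ≡ 20 (mod 127)
10^9 ≡ 95 (mod 127)
10^14 ≡ 19 (mod 127)
10^18 ≡ 8 (mod 127)
10^21 ≡ 126 (mod 127)
10^42 ≡ 1 (mod 127) ✓
The smallest such exponent is 42, so the order of 10 is 42.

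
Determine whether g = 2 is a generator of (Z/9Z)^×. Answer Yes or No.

Yes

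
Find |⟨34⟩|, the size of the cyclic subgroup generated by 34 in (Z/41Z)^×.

40

ord(34) | φ(41) = 41 − 1 = 40 = 2^3 · 5.
Divisors of 40: 1, 2, 4, 5, 8, 10, 20, 40.
Evaluate successive powers at the divisors of 40:
34^1 ≡ 34 (mod 41)
34^2 ≡ 8 (mod 41)
34^4 ≡ 23 (mod 41)
34^5 ≡ 3 (mod 41)
34^8 ≡ 37 (mod 41)
34^10 ≡ 9 (mod 41)
34^20 ≡ 40 (mod 41)
34^40 ≡ 1 (mod 41) ✓
The smallest such exponent is 40, so the order of 34 is 40.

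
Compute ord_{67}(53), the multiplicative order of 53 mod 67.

22

ord(53) | φ(67) = 67 − 1 = 66 = 2 · 3 · 11.
Divisors of 66: 1, 2, 3, 6, 11, 22, 33, 66.
Check 53^d mod 67 for each divisor in increasing order:
53^1 ≡ 53 (mod 67)
53^2 ≡ 62 (mod 67)
53^3 ≡ 3 (mod 67)
53^6 ≡ 9 (mod 67)
53^11 ≡ 66 (mod 67)
53^22 ≡ 1 (mod 67) ✓
The smallest such exponent is 22, so the order of 53 is 22.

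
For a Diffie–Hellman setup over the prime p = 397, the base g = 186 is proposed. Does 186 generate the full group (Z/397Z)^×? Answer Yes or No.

Yes

φ(397) = 397 − 1 = 396 = 2^2 · 3^2 · 11.
An element g generates (Z/397Z)^× iff g^(396/q) ≢ 1 (mod 397) for each prime q ∈ {2, 3, 11}.
186^198 ≡ 396 (mod 397)  [q = 2: ≢ 1 ✓]
186^132 ≡ 34 (mod 397)  [q = 3: ≢ 1 ✓]
186^36 ≡ 290 (mod 397)  [q = 11: ≢ 1 ✓]
All checks pass, so 186 has order 396 and is a primitive root modulo 397.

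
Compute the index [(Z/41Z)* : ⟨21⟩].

2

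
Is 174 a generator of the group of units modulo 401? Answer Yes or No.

φ(401) = 401 − 1 = 400 = 2^4 · 5^2.
It suffices to check that the order of 174 is not a proper divisor of 400: compute 174^(400/q) for q ∈ {2, 5}.
174^200 ≡ 400 (mod 401)  [q = 2: ≢ 1 ✓]
174^80 ≡ 372 (mod 401)  [q = 5: ≢ 1 ✓]
Every test exponent gives a nontrivial residue, hence 174 generates the full group.

Yes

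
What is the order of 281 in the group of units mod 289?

136

ord(281) | φ(289) = φ(17^2) = 17·(17−1) = 272 = 2^4 · 17.
Divisors of 272: 1, 2, 4, 8, 16, 17, 34, 68, 136, 272.
Test each divisor d:
281^1 ≡ 281 (mod 289)
281^2 ≡ 64 (mod 289)
281^4 ≡ 50 (mod 289)
281^8 ≡ 188 (mod 289)
281^16 ≡ 86 (mod 289)
281^17 ≡ 179 (mod 289)
281^34 ≡ 251 (mod 289)
281^68 ≡ 288 (mod 289)
281^136 ≡ 1 (mod 289) ✓
Hence ord(281) = 136.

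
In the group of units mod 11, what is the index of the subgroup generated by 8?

1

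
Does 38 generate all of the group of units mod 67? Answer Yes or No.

φ(67) = 67 − 1 = 66 = 2 · 3 · 11.
It suffices to check that the order of 38 is not a proper divisor of 66: compute 38^(66/q) for q ∈ {2, 3, 11}.
38^33 ≡ 66 (mod 67)  [q = 2: ≢ 1 ✓]
38^22 ≡ 29 (mod 67)  [q = 3: ≢ 1 ✓]
38^6 ≡ 1 (mod 67)  [q = 11: ≡ 1 ✗]
Since 38^6 ≡ 1, the order of 38 divides 6 < 66, so 38 is not a primitive root.

No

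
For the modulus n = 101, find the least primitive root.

φ(101) = 101 − 1 = 100 = 2^2 · 5^2.
Test candidates g = 2, 3, … against the prime factors q ∈ {2, 5} of φ(101): g is a generator iff g^(100/q) ≢ 1 for every such q.
g = 2: 2^50 ≡ 100; 2^20 ≡ 95 — none is 1, so 2 is a primitive root.
Hence the least primitive root of 101 is 2.

2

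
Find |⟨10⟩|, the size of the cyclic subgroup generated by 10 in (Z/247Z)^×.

18

By Lagrange's theorem, ord_247(10) divides φ(247) = φ(13·19) = (13−1)·(19−1) = 12·18 = 216 = 2^3 · 3^3.
Divisors of 216: 1, 2, 3, 4, 6, 8, 9, 12, 18, 24, 27, 36, 54, 72, 108, 216.
Check 10^d mod 247 for each divisor in increasing order:
10^1 ≡ 10 (mod 247)
10^2 ≡ 100 (mod 247)
10^3 ≡ 12 (mod 247)
10^4 ≡ 120 (mod 247)
10^6 ≡ 144 (mod 247)
10^8 ≡ 74 (mod 247)
10^9 ≡ 246 (mod 247)
10^12 ≡ 235 (mod 247)
10^18 ≡ 1 (mod 247) ✓
So ord_247(10) = 18.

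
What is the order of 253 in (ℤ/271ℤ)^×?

The order of 253 must divide φ(271) = 271 − 1 = 270 = 2 · 3^3 · 5.
Divisors of 270: 1, 2, 3, 5, 6, 9, 10, 15, 18, 27, 30, 45, 54, 90, 135, 270.
Compute 253^d (mod 271) for the divisors d until we hit 1:
253^1 ≡ 253 (mod 271)
253^2 ≡ 53 (mod 271)
253^3 ≡ 130 (mod 271)
253^5 ≡ 115 (mod 271)
253^6 ≡ 98 (mod 271)
253^9 ≡ 3 (mod 271)
253^10 ≡ 217 (mod 271)
253^15 ≡ 23 (mod 271)
253^18 ≡ 9 (mod 271)
253^27 ≡ 27 (mod 271)
253^30 ≡ 258 (mod 271)
253^45 ≡ 243 (mod 271)
253^54 ≡ 187 (mod 271)
253^90 ≡ 242 (mod 271)
253^135 ≡ 270 (mod 271)
253^270 ≡ 1 (mod 271) ✓
So ord_271(253) = 270.

270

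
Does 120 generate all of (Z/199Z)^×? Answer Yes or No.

Yes

φ(199) = 199 − 1 = 198 = 2 · 3^2 · 11.
120 is a primitive root mod 199 iff 120^(φ(199)/q) ≢ 1 for every prime q | φ(199), i.e. q ∈ {2, 3, 11}.
120^99 ≡ 198 (mod 199)  [q = 2: ≢ 1 ✓]
120^66 ≡ 106 (mod 199)  [q = 3: ≢ 1 ✓]
120^18 ≡ 18 (mod 199)  [q = 11: ≢ 1 ✓]
Every test exponent gives a nontrivial residue, hence 120 generates the full group.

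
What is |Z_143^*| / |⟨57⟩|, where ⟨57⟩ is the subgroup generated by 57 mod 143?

6

Since 57 ∈ (Z/143Z)^×, its order divides φ(143) = φ(11·13) = (11−1)·(13−1) = 10·12 = 120 = 2^3 · 3 · 5.
Divisors of 120: 1, 2, 3, 4, 5, 6, 8, 10, 12, 15, 20, 24, 30, 40, 60, 120.
Compute 57^d (mod 143) for the divisors d until we hit 1:
57^1 ≡ 57 (mod 143)
57^2 ≡ 103 (mod 143)
57^3 ≡ 8 (mod 143)
57^4 ≡ 27 (mod 143)
57^5 ≡ 109 (mod 143)
57^6 ≡ 64 (mod 143)
57^8 ≡ 14 (mod 143)
57^10 ≡ 12 (mod 143)
57^12 ≡ 92 (mod 143)
57^15 ≡ 21 (mod 143)
57^20 ≡ 1 (mod 143) ✓
Thus |⟨57⟩| = ord(57) = 20.
Index = |(Z/143Z)^×| / |⟨57⟩| = 120 / 20 = 6.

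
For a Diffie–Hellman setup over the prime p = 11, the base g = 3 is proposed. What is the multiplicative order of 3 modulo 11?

ord(3) | φ(11) = 11 − 1 = 10 = 2 · 5.
Divisors of 10: 1, 2, 5, 10.
Test each divisor d:
3^1 ≡ 3 (mod 11)
3^2 ≡ 9 (mod 11)
3^5 ≡ 1 (mod 11) ✓
Therefore the multiplicative order of 3 modulo 11 is 5.

5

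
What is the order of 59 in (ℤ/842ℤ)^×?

140

ord(59) | φ(842) = φ(2)·φ(421) = 1·420 = 420 = 2^2 · 3 · 5 · 7.
Divisors of 420: 1, 2, 3, 4, 5, 6, 7, 10, 12, 14, 15, 20, 21, 28, 30, 35, 42, 60, 70, 84, 105, 140, 210, 420.
Check 59^d mod 842 for each divisor in increasing order:
59^1 ≡ 59
59^2 ≡ 113
59^3 ≡ 773
59^4 ≡ 139
59^5 ≡ 623
59^6 ≡ 551
59^7 ≡ 513
59^10 ≡ 809
59^12 ≡ 481
59^14 ≡ 465
59^15 ≡ 491
59^20 ≡ 247
59^21 ≡ 259
59^28 ≡ 673
59^30 ≡ 269
59^35 ≡ 29
59^42 ≡ 563
59^60 ≡ 791
59^70 ≡ 841
59^84 ≡ 377
59^105 ≡ 813
59^140 ≡ 1
Hence ord(59) = 140.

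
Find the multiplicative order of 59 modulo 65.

12

The order of 59 must divide φ(65) = φ(5·13) = (5−1)·(13−1) = 4·12 = 48 = 2^4 · 3.
Divisors of 48: 1, 2, 3, 4, 6, 8, 12, 16, 24, 48.
Check 59^d mod 65 for each divisor in increasing order:
59^1 ≡ 59
59^2 ≡ 36
59^3 ≡ 44
59^4 ≡ 61
59^6 ≡ 51
59^8 ≡ 16
59^12 ≡ 1
So ord_65(59) = 12.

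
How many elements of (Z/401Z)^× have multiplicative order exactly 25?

φ(401) = 401 − 1 = 400 = 2^4 · 5^2.
Since (Z/401Z)^× is cyclic of order 400, the number of elements of order d is φ(d) when d | 400 and 0 otherwise.
25 = 5^2 divides 400, and φ(25) = 20.

20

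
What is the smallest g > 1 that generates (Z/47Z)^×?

φ(47) = 47 − 1 = 46 = 2 · 23.
g is a primitive root iff g^(46/q) ≢ 1 (mod 47) for each prime q ∈ {2, 23}.
g = 2: 2^23 ≡ 1 — hits 1, so not a primitive root.
g = 3: 3^23 ≡ 1 — hits 1, so not a primitive root.
g = 4: 4^23 ≡ 1 — hits 1, so not a primitive root.
g = 5: 5^23 ≡ 46; 5^2 ≡ 25 — none is 1, so 5 is a primitive root.
Hence the least primitive root of 47 is 5.

5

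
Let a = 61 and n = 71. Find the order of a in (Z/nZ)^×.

70

By Lagrange's theorem, ord_71(61) divides φ(71) = 71 − 1 = 70 = 2 · 5 · 7.
Divisors of 70: 1, 2, 5, 7, 10, 14, 35, 70.
Evaluate successive powers at the divisors of 70:
61^1 ≡ 61
61^2 ≡ 29
61^5 ≡ 39
61^7 ≡ 66
61^10 ≡ 30
61^14 ≡ 25
61^35 ≡ 70
61^70 ≡ 1
So ord_71(61) = 70.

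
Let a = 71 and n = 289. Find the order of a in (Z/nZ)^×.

The order of 71 must divide φ(289) = φ(17^2) = 17·(17−1) = 272 = 2^4 · 17.
Divisors of 272: 1, 2, 4, 8, 16, 17, 34, 68, 136, 272.
Test each divisor d:
71^1 ≡ 71 (mod 289)
71^2 ≡ 128 (mod 289)
71^4 ≡ 200 (mod 289)
71^8 ≡ 118 (mod 289)
71^16 ≡ 52 (mod 289)
71^17 ≡ 224 (mod 289)
71^34 ≡ 179 (mod 289)
71^68 ≡ 251 (mod 289)
71^136 ≡ 288 (mod 289)
71^272 ≡ 1 (mod 289) ✓
So ord_289(71) = 272.

272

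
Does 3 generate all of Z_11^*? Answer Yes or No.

No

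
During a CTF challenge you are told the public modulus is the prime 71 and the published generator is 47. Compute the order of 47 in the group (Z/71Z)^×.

70

Since 47 ∈ (Z/71Z)^×, its order divides φ(71) = 71 − 1 = 70 = 2 · 5 · 7.
Divisors of 70: 1, 2, 5, 7, 10, 14, 35, 70.
Compute 47^d (mod 71) for the divisors d until we hit 1:
47^1 ≡ 47 (mod 71)
47^2 ≡ 8 (mod 71)
47^5 ≡ 26 (mod 71)
47^7 ≡ 66 (mod 71)
47^10 ≡ 37 (mod 71)
47^14 ≡ 25 (mod 71)
47^35 ≡ 70 (mod 71)
47^70 ≡ 1 (mod 71) ✓
So ord_71(47) = 70.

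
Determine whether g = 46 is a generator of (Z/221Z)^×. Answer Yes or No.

No

221 = 13 · 17 is a product of two distinct odd primes, so (Z/221Z)^× ≅ (Z/13Z)^× × (Z/17Z)^× is not cyclic.
No primitive root modulo 221 exists; in particular 46 is not one.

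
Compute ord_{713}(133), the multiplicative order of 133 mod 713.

165

Since 133 ∈ (Z/713Z)^×, its order divides φ(713) = φ(23·31) = (23−1)·(31−1) = 22·30 = 660 = 2^2 · 3 · 5 · 11.
Divisors of 660: 1, 2, 3, 4, 5, 6, 10, 11, 12, 15, 20, 22, 30, 33, 44, 55, 60, 66, 110, 132, 165, 220, 330, 660.
Evaluate successive powers at the divisors of 660:
133^1 ≡ 133
133^2 ≡ 577
133^3 ≡ 450
133^4 ≡ 671
133^5 ≡ 118
133^6 ≡ 8
133^10 ≡ 377
133^11 ≡ 231
133^12 ≡ 64
133^15 ≡ 280
133^20 ≡ 242
133^22 ≡ 599
133^30 ≡ 683
133^33 ≡ 47
133^44 ≡ 162
133^55 ≡ 346
133^60 ≡ 187
133^66 ≡ 70
133^110 ≡ 645
133^132 ≡ 622
133^165 ≡ 1
The smallest such exponent is 165, so the order of 133 is 165.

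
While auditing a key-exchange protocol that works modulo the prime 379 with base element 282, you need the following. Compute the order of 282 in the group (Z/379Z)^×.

The order of 282 must divide φ(379) = 379 − 1 = 378 = 2 · 3^3 · 7.
Divisors of 378: 1, 2, 3, 6, 7, 9, 14, 18, 21, 27, 42, 54, 63, 126, 189, 378.
Evaluate successive powers at the divisors of 378:
282^1 ≡ 282 (mod 379)
282^2 ≡ 313 (mod 379)
282^3 ≡ 338 (mod 379)
282^6 ≡ 165 (mod 379)
282^7 ≡ 292 (mod 379)
282^9 ≡ 57 (mod 379)
282^14 ≡ 368 (mod 379)
282^18 ≡ 217 (mod 379)
282^21 ≡ 199 (mod 379)
282^27 ≡ 241 (mod 379)
282^42 ≡ 185 (mod 379)
282^54 ≡ 94 (mod 379)
282^63 ≡ 52 (mod 379)
282^126 ≡ 51 (mod 379)
282^189 ≡ 378 (mod 379)
282^378 ≡ 1 (mod 379) ✓
So ord_379(282) = 378.

378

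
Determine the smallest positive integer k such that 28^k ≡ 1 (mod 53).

The order of 28 must divide φ(53) = 53 − 1 = 52 = 2^2 · 13.
Divisors of 52: 1, 2, 4, 13, 26, 52.
Evaluate successive powers at the divisors of 52:
28^1 ≡ 28 (mod 53)
28^2 ≡ 42 (mod 53)
28^4 ≡ 15 (mod 53)
28^13 ≡ 1 (mod 53) ✓
Therefore the multiplicative order of 28 modulo 53 is 13.

13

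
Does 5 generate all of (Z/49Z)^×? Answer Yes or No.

φ(49) = φ(7^2) = 7·(7−1) = 42 = 2 · 3 · 7.
Test 5^(42/q) mod 49 for each prime factor q of 42:
5^21 ≡ 48 (mod 49)  [q = 2: ≢ 1 ✓]
5^14 ≡ 18 (mod 49)  [q = 3: ≢ 1 ✓]
5^6 ≡ 43 (mod 49)  [q = 7: ≢ 1 ✓]
Every test exponent gives a nontrivial residue, hence 5 generates the full group.

Yes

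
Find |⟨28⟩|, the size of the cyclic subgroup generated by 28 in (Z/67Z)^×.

By Lagrange's theorem, ord_67(28) divides φ(67) = 67 − 1 = 66 = 2 · 3 · 11.
Divisors of 66: 1, 2, 3, 6, 11, 22, 33, 66.
Check 28^d mod 67 for each divisor in increasing order:
28^1 ≡ 28
28^2 ≡ 47
28^3 ≡ 43
28^6 ≡ 40
28^11 ≡ 38
28^22 ≡ 37
28^33 ≡ 66
28^66 ≡ 1
Therefore the multiplicative order of 28 modulo 67 is 66.

66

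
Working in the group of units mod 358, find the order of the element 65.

Since 65 ∈ (Z/358Z)^×, its order divides φ(358) = φ(2)·φ(179) = 1·178 = 178 = 2 · 89.
Divisors of 178: 1, 2, 89, 178.
Evaluate successive powers at the divisors of 178:
65^1 ≡ 65 (mod 358)
65^2 ≡ 287 (mod 358)
65^89 ≡ 1 (mod 358) ✓
The smallest such exponent is 89, so the order of 65 is 89.

89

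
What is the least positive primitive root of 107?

2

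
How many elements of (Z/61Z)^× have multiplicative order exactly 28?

0

φ(61) = 61 − 1 = 60 = 2^2 · 3 · 5.
Since (Z/61Z)^× is cyclic of order 60, the number of elements of order d is φ(d) when d | 60 and 0 otherwise.
Here 60 is not a multiple of 28, so there are no elements of order 28.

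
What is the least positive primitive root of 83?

φ(83) = 83 − 1 = 82 = 2 · 41.
g is a primitive root iff g^(82/q) ≢ 1 (mod 83) for each prime q ∈ {2, 41}.
g = 2: 2^41 ≡ 82; 2^2 ≡ 4 — none is 1, so 2 is a primitive root.
So 2 is the smallest generator of (Z/83Z)^×.

2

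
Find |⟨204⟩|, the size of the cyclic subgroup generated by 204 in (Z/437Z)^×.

198

Since 204 ∈ (Z/437Z)^×, its order divides φ(437) = φ(19·23) = (19−1)·(23−1) = 18·22 = 396 = 2^2 · 3^2 · 11.
Divisors of 396: 1, 2, 3, 4, 6, 9, 11, 12, 18, 22, 33, 36, 44, 66, 99, 132, 198, 396.
Evaluate successive powers at the divisors of 396:
204^1 ≡ 204
204^2 ≡ 101
204^3 ≡ 65
204^4 ≡ 150
204^6 ≡ 292
204^9 ≡ 189
204^11 ≡ 298
204^12 ≡ 49
204^18 ≡ 324
204^22 ≡ 93
204^33 ≡ 183
204^36 ≡ 96
204^44 ≡ 346
204^66 ≡ 277
204^99 ≡ 436
204^132 ≡ 254
204^198 ≡ 1
Therefore the multiplicative order of 204 modulo 437 is 198.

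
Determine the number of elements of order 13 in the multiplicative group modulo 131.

φ(131) = 131 − 1 = 130 = 2 · 5 · 13.
Since (Z/131Z)^× is cyclic of order 130, the number of elements of order d is φ(d) when d | 130 and 0 otherwise.
13 | 130, and φ(13) = 13 − 1 = 12.

12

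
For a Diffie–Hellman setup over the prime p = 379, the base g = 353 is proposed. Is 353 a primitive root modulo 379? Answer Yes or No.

φ(379) = 379 − 1 = 378 = 2 · 3^3 · 7.
Test 353^(378/q) mod 379 for each prime factor q of 378:
353^189 ≡ 378 (mod 379)  [q = 2: ≢ 1 ✓]
353^126 ≡ 51 (mod 379)  [q = 3: ≢ 1 ✓]
353^54 ≡ 94 (mod 379)  [q = 7: ≢ 1 ✓]
All checks pass, so 353 has order 378 and is a primitive root modulo 379.

Yes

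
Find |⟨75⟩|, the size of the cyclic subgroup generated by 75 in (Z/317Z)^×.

316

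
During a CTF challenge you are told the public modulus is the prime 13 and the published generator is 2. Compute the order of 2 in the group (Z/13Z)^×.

12

Since 2 ∈ (Z/13Z)^×, its order divides φ(13) = 13 − 1 = 12 = 2^2 · 3.
Divisors of 12: 1, 2, 3, 4, 6, 12.
Check 2^d mod 13 for each divisor in increasing order:
2^1 ≡ 2 (mod 13)
2^2 ≡ 4 (mod 13)
2^3 ≡ 8 (mod 13)
2^4 ≡ 3 (mod 13)
2^6 ≡ 12 (mod 13)
2^12 ≡ 1 (mod 13) ✓
So ord_13(2) = 12.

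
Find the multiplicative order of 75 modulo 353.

352

The order of 75 must divide φ(353) = 353 − 1 = 352 = 2^5 · 11.
Divisors of 352: 1, 2, 4, 8, 11, 16, 22, 32, 44, 88, 176, 352.
Evaluate successive powers at the divisors of 352:
75^1 ≡ 75
75^2 ≡ 330
75^4 ≡ 176
75^8 ≡ 265
75^11 ≡ 10
75^16 ≡ 331
75^22 ≡ 100
75^32 ≡ 131
75^44 ≡ 116
75^88 ≡ 42
75^176 ≡ 352
75^352 ≡ 1
Therefore the multiplicative order of 75 modulo 353 is 352.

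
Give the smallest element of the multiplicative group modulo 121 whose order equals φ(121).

2

φ(121) = φ(11^2) = 11·(11−1) = 110 = 2 · 5 · 11.
g is a primitive root iff g^(110/q) ≢ 1 (mod 121) for each prime q ∈ {2, 5, 11}.
g = 2: 2^55 ≡ 120; 2^22 ≡ 81; 2^10 ≡ 56 — none is 1, so 2 is a primitive root.
The smallest primitive root modulo 121 is 2.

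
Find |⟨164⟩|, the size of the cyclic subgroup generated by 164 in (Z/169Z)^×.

52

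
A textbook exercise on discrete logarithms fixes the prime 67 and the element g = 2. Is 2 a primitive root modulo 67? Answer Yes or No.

φ(67) = 67 − 1 = 66 = 2 · 3 · 11.
An element g generates (Z/67Z)^× iff g^(66/q) ≢ 1 (mod 67) for each prime q ∈ {2, 3, 11}.
2^33 ≡ 66 (mod 67)  [q = 2: ≢ 1 ✓]
2^22 ≡ 37 (mod 67)  [q = 3: ≢ 1 ✓]
2^6 ≡ 64 (mod 67)  [q = 11: ≢ 1 ✓]
None equal 1, so ord_67(2) = 66: 2 is a primitive root.

Yes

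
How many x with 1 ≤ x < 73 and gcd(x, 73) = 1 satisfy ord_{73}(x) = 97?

0

φ(73) = 73 − 1 = 72 = 2^3 · 3^2.
In a cyclic group of order 72, there are φ(d) elements of order d for each divisor d of 72, and zero for non-divisors.
Since 97 ∤ 72, the count is 0.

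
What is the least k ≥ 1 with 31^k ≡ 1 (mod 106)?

52

The order of 31 must divide φ(106) = φ(2)·φ(53) = 1·52 = 52 = 2^2 · 13.
Divisors of 52: 1, 2, 4, 13, 26, 52.
Test each divisor d:
31^1 ≡ 31
31^2 ≡ 7
31^4 ≡ 49
31^13 ≡ 83
31^26 ≡ 105
31^52 ≡ 1
Hence ord(31) = 52.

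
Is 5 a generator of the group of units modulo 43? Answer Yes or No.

Yes

φ(43) = 43 − 1 = 42 = 2 · 3 · 7.
An element g generates (Z/43Z)^× iff g^(42/q) ≢ 1 (mod 43) for each prime q ∈ {2, 3, 7}.
5^21 ≡ 42 (mod 43)  [q = 2: ≢ 1 ✓]
5^14 ≡ 36 (mod 43)  [q = 3: ≢ 1 ✓]
5^6 ≡ 16 (mod 43)  [q = 7: ≢ 1 ✓]
None equal 1, so ord_43(5) = 42: 5 is a primitive root.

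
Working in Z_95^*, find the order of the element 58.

4

ord(58) | φ(95) = φ(5·19) = (5−1)·(19−1) = 4·18 = 72 = 2^3 · 3^2.
Divisors of 72: 1, 2, 3, 4, 6, 8, 9, 12, 18, 24, 36, 72.
Compute 58^d (mod 95) for the divisors d until we hit 1:
58^1 ≡ 58 (mod 95)
58^2 ≡ 39 (mod 95)
58^3 ≡ 77 (mod 95)
58^4 ≡ 1 (mod 95) ✓
Hence ord(58) = 4.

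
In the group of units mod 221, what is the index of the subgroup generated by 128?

8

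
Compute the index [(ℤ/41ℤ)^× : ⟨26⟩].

By Lagrange's theorem, ord_41(26) divides φ(41) = 41 − 1 = 40 = 2^3 · 5.
Divisors of 40: 1, 2, 4, 5, 8, 10, 20, 40.
Test each divisor d:
26^1 ≡ 26
26^2 ≡ 20
26^4 ≡ 31
26^5 ≡ 27
26^8 ≡ 18
26^10 ≡ 32
26^20 ≡ 40
26^40 ≡ 1
Thus |⟨26⟩| = ord(26) = 40.
[(Z/41Z)^× : ⟨26⟩] = 40/40 = 1.

1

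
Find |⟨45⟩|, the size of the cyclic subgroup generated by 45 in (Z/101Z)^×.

50

The order of 45 must divide φ(101) = 101 − 1 = 100 = 2^2 · 5^2.
Divisors of 100: 1, 2, 4, 5, 10, 20, 25, 50, 100.
Evaluate successive powers at the divisors of 100:
45^1 ≡ 45 (mod 101)
45^2 ≡ 5 (mod 101)
45^4 ≡ 25 (mod 101)
45^5 ≡ 14 (mod 101)
45^10 ≡ 95 (mod 101)
45^20 ≡ 36 (mod 101)
45^25 ≡ 100 (mod 101)
45^50 ≡ 1 (mod 101) ✓
The smallest such exponent is 50, so the order of 45 is 50.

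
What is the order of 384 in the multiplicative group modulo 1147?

60

By Lagrange's theorem, ord_1147(384) divides φ(1147) = φ(31·37) = (31−1)·(37−1) = 30·36 = 1080 = 2^3 · 3^3 · 5.
Divisors of 1080: 1, 2, 3, 4, 5, 6, 8, 9, 10, 12, 15, 18, 20, 24, 27, 30, 36, 40, 45, 54, 60, 72, 90, 108, 120, 135, 180, 216, 270, 360, 540, 1080.
Compute 384^d (mod 1147) for the divisors d until we hit 1:
384^1 ≡ 384
384^2 ≡ 640
384^3 ≡ 302
384^4 ≡ 121
384^5 ≡ 584
384^6 ≡ 591
384^8 ≡ 877
384^9 ≡ 697
384^10 ≡ 397
384^12 ≡ 593
384^15 ≡ 154
384^18 ≡ 628
384^20 ≡ 470
384^24 ≡ 667
384^27 ≡ 709
384^30 ≡ 776
384^36 ≡ 963
384^40 ≡ 676
384^45 ≡ 216
384^54 ≡ 295
384^60 ≡ 1
Therefore the multiplicative order of 384 modulo 1147 is 60.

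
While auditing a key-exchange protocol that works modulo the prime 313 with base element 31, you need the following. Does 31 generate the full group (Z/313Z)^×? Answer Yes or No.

φ(313) = 313 − 1 = 312 = 2^3 · 3 · 13.
It suffices to check that the order of 31 is not a proper divisor of 312: compute 31^(312/q) for q ∈ {2, 3, 13}.
31^156 ≡ 312 (mod 313)  [q = 2: ≢ 1 ✓]
31^104 ≡ 214 (mod 313)  [q = 3: ≢ 1 ✓]
31^24 ≡ 44 (mod 313)  [q = 13: ≢ 1 ✓]
None equal 1, so ord_313(31) = 312: 31 is a primitive root.

Yes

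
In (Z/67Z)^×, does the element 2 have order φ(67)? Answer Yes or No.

φ(67) = 67 − 1 = 66 = 2 · 3 · 11.
2 is a primitive root mod 67 iff 2^(φ(67)/q) ≢ 1 for every prime q | φ(67), i.e. q ∈ {2, 3, 11}.
2^33 ≡ 66 (mod 67)  [q = 2: ≢ 1 ✓]
2^22 ≡ 37 (mod 67)  [q = 3: ≢ 1 ✓]
2^6 ≡ 64 (mod 67)  [q = 11: ≢ 1 ✓]
Every test exponent gives a nontrivial residue, hence 2 generates the full group.

Yes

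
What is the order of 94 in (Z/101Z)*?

The order of 94 must divide φ(101) = 101 − 1 = 100 = 2^2 · 5^2.
Divisors of 100: 1, 2, 4, 5, 10, 20, 25, 50, 100.
Compute 94^d (mod 101) for the divisors d until we hit 1:
94^1 ≡ 94 (mod 101)
94^2 ≡ 49 (mod 101)
94^4 ≡ 78 (mod 101)
94^5 ≡ 60 (mod 101)
94^10 ≡ 65 (mod 101)
94^20 ≡ 84 (mod 101)
94^25 ≡ 91 (mod 101)
94^50 ≡ 100 (mod 101)
94^100 ≡ 1 (mod 101) ✓
Hence ord(94) = 100.

100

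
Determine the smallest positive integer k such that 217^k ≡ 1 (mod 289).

68

Since 217 ∈ (Z/289Z)^×, its order divides φ(289) = φ(17^2) = 17·(17−1) = 272 = 2^4 · 17.
Divisors of 272: 1, 2, 4, 8, 16, 17, 34, 68, 136, 272.
Check 217^d mod 289 for each divisor in increasing order:
217^1 ≡ 217 (mod 289)
217^2 ≡ 271 (mod 289)
217^4 ≡ 35 (mod 289)
217^8 ≡ 69 (mod 289)
217^16 ≡ 137 (mod 289)
217^17 ≡ 251 (mod 289)
217^34 ≡ 288 (mod 289)
217^68 ≡ 1 (mod 289) ✓
So ord_289(217) = 68.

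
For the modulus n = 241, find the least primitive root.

7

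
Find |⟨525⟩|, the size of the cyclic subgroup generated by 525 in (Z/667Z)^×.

308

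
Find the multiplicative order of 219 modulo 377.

Since 219 ∈ (Z/377Z)^×, its order divides φ(377) = φ(13·29) = (13−1)·(29−1) = 12·28 = 336 = 2^4 · 3 · 7.
Divisors of 336: 1, 2, 3, 4, 6, 7, 8, 12, 14, 16, 21, 24, 28, 42, 48, 56, 84, 112, 168, 336.
Compute 219^d (mod 377) for the divisors d until we hit 1:
219^1 ≡ 219 (mod 377)
219^2 ≡ 82 (mod 377)
219^3 ≡ 239 (mod 377)
219^4 ≡ 315 (mod 377)
219^6 ≡ 194 (mod 377)
219^7 ≡ 262 (mod 377)
219^8 ≡ 74 (mod 377)
219^12 ≡ 313 (mod 377)
219^14 ≡ 30 (mod 377)
219^16 ≡ 198 (mod 377)
219^21 ≡ 320 (mod 377)
219^24 ≡ 326 (mod 377)
219^28 ≡ 146 (mod 377)
219^42 ≡ 233 (mod 377)
219^48 ≡ 339 (mod 377)
219^56 ≡ 204 (mod 377)
219^84 ≡ 1 (mod 377) ✓
Therefore the multiplicative order of 219 modulo 377 is 84.

84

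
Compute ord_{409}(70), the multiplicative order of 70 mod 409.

136

ord(70) | φ(409) = 409 − 1 = 408 = 2^3 · 3 · 17.
Divisors of 408: 1, 2, 3, 4, 6, 8, 12, 17, 24, 34, 51, 68, 102, 136, 204, 408.
Compute 70^d (mod 409) for the divisors d until we hit 1:
70^1 ≡ 70 (mod 409)
70^2 ≡ 401 (mod 409)
70^3 ≡ 258 (mod 409)
70^4 ≡ 64 (mod 409)
70^6 ≡ 306 (mod 409)
70^8 ≡ 6 (mod 409)
70^12 ≡ 384 (mod 409)
70^17 ≡ 66 (mod 409)
70^24 ≡ 216 (mod 409)
70^34 ≡ 266 (mod 409)
70^51 ≡ 378 (mod 409)
70^68 ≡ 408 (mod 409)
70^102 ≡ 143 (mod 409)
70^136 ≡ 1 (mod 409) ✓
Therefore the multiplicative order of 70 modulo 409 is 136.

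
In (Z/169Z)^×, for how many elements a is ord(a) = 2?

φ(169) = φ(13^2) = 13·(13−1) = 156 = 2^2 · 3 · 13.
(Z/169Z)^× is cyclic (|G| = 156); a cyclic group of order m has exactly φ(d) elements of each order d | m, and none otherwise.
2 | 156, and φ(2) = 2 − 1 = 1.

1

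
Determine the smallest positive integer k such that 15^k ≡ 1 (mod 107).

The order of 15 must divide φ(107) = 107 − 1 = 106 = 2 · 53.
Divisors of 106: 1, 2, 53, 106.
Compute 15^d (mod 107) for the divisors d until we hit 1:
15^1 ≡ 15 (mod 107)
15^2 ≡ 11 (mod 107)
15^53 ≡ 106 (mod 107)
15^106 ≡ 1 (mod 107) ✓
Therefore the multiplicative order of 15 modulo 107 is 106.

106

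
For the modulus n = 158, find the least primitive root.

φ(158) = φ(2)·φ(79) = 1·78 = 78 = 2 · 3 · 13.
g is a primitive root iff g^(78/q) ≢ 1 (mod 158) for each prime q ∈ {2, 3, 13}.
g = 2: gcd(2, 158) = 2 > 1, not a unit — skip.
g = 3: 3^39 ≡ 157; 3^26 ≡ 23; 3^6 ≡ 97 — none is 1, so 3 is a primitive root.
Hence the least primitive root of 158 is 3.

3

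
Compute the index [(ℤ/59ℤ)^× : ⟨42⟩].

By Lagrange's theorem, ord_59(42) divides φ(59) = 59 − 1 = 58 = 2 · 29.
Divisors of 58: 1, 2, 29, 58.
Check 42^d mod 59 for each divisor in increasing order:
42^1 ≡ 42
42^2 ≡ 53
42^29 ≡ 58
42^58 ≡ 1
Thus |⟨42⟩| = ord(42) = 58.
Index = |(Z/59Z)^×| / |⟨42⟩| = 58 / 58 = 1.

1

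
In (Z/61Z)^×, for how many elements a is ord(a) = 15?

φ(61) = 61 − 1 = 60 = 2^2 · 3 · 5.
In a cyclic group of order 60, there are φ(d) elements of order d for each divisor d of 60, and zero for non-divisors.
15 = 3 · 5 divides 60, and φ(15) = 8.

8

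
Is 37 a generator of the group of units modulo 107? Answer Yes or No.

No

φ(107) = 107 − 1 = 106 = 2 · 53.
Test 37^(106/q) mod 107 for each prime factor q of 106:
37^53 ≡ 1 (mod 107)  [q = 2: ≡ 1 ✗]
37^2 ≡ 85 (mod 107)  [q = 53: ≢ 1 ✓]
Since 37^53 ≡ 1, the order of 37 divides 53 < 106, so 37 is not a primitive root.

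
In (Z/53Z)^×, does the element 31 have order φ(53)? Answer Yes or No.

φ(53) = 53 − 1 = 52 = 2^2 · 13.
An element g generates (Z/53Z)^× iff g^(52/q) ≢ 1 (mod 53) for each prime q ∈ {2, 13}.
31^26 ≡ 52 (mod 53)  [q = 2: ≢ 1 ✓]
31^4 ≡ 49 (mod 53)  [q = 13: ≢ 1 ✓]
All checks pass, so 31 has order 52 and is a primitive root modulo 53.

Yes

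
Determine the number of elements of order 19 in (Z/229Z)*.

18

φ(229) = 229 − 1 = 228 = 2^2 · 3 · 19.
Since (Z/229Z)^× is cyclic of order 228, the number of elements of order d is φ(d) when d | 228 and 0 otherwise.
19 | 228, and φ(19) = 19 − 1 = 18.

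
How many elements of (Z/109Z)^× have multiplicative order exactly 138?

0

φ(109) = 109 − 1 = 108 = 2^2 · 3^3.
Since (Z/109Z)^× is cyclic of order 108, the number of elements of order d is φ(d) when d | 108 and 0 otherwise.
Here 108 is not a multiple of 138, so there are no elements of order 138.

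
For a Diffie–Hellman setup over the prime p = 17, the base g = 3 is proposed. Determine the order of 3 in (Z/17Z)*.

The order of 3 must divide φ(17) = 17 − 1 = 16 = 2^4.
Divisors of 16: 1, 2, 4, 8, 16.
Compute 3^d (mod 17) for the divisors d until we hit 1:
3^1 ≡ 3
3^2 ≡ 9
3^4 ≡ 13
3^8 ≡ 16
3^16 ≡ 1
The smallest such exponent is 16, so the order of 3 is 16.

16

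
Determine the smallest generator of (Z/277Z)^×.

5

φ(277) = 277 − 1 = 276 = 2^2 · 3 · 23.
g is a primitive root iff g^(276/q) ≢ 1 (mod 277) for each prime q ∈ {2, 3, 23}.
g = 2: 2^138 ≡ 276; 2^92 ≡ 1 — hits 1, so not a primitive root.
g = 3: 3^138 ≡ 1 — hits 1, so not a primitive root.
g = 4: 4^138 ≡ 1 — hits 1, so not a primitive root.
g = 5: 5^138 ≡ 276; 5^92 ≡ 116; 5^12 ≡ 27 — none is 1, so 5 is a primitive root.
The smallest primitive root modulo 277 is 5.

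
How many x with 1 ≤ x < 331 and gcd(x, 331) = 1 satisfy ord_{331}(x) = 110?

φ(331) = 331 − 1 = 330 = 2 · 3 · 5 · 11.
(Z/331Z)^× is cyclic (|G| = 330); a cyclic group of order m has exactly φ(d) elements of each order d | m, and none otherwise.
110 = 2 · 5 · 11 divides 330, and φ(110) = 40.

40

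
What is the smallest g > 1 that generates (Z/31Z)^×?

3

φ(31) = 31 − 1 = 30 = 2 · 3 · 5.
g is a primitive root iff g^(30/q) ≢ 1 (mod 31) for each prime q ∈ {2, 3, 5}.
g = 2: 2^15 ≡ 1 — hits 1, so not a primitive root.
g = 3: 3^15 ≡ 30; 3^10 ≡ 25; 3^6 ≡ 16 — none is 1, so 3 is a primitive root.
Hence the least primitive root of 31 is 3.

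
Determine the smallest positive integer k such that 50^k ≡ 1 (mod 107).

106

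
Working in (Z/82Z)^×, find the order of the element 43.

20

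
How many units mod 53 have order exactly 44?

0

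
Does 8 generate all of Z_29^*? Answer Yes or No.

φ(29) = 29 − 1 = 28 = 2^2 · 7.
Test 8^(28/q) mod 29 for each prime factor q of 28:
8^14 ≡ 28 (mod 29)  [q = 2: ≢ 1 ✓]
8^4 ≡ 7 (mod 29)  [q = 7: ≢ 1 ✓]
All checks pass, so 8 has order 28 and is a primitive root modulo 29.

Yes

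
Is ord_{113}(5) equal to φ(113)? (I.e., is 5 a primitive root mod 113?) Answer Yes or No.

Yes

φ(113) = 113 − 1 = 112 = 2^4 · 7.
An element g generates (Z/113Z)^× iff g^(112/q) ≢ 1 (mod 113) for each prime q ∈ {2, 7}.
5^56 ≡ 112 (mod 113)  [q = 2: ≢ 1 ✓]
5^16 ≡ 30 (mod 113)  [q = 7: ≢ 1 ✓]
None equal 1, so ord_113(5) = 112: 5 is a primitive root.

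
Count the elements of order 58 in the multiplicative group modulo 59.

φ(59) = 59 − 1 = 58 = 2 · 29.
Since (Z/59Z)^× is cyclic of order 58, the number of elements of order d is φ(d) when d | 58 and 0 otherwise.
58 = 2 · 29 divides 58, and φ(58) = 28.

28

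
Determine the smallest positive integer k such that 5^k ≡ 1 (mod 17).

16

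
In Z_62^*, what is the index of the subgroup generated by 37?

5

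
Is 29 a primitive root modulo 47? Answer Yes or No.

φ(47) = 47 − 1 = 46 = 2 · 23.
29 is a primitive root mod 47 iff 29^(φ(47)/q) ≢ 1 for every prime q | φ(47), i.e. q ∈ {2, 23}.
29^23 ≡ 46 (mod 47)  [q = 2: ≢ 1 ✓]
29^2 ≡ 42 (mod 47)  [q = 23: ≢ 1 ✓]
None equal 1, so ord_47(29) = 46: 29 is a primitive root.

Yes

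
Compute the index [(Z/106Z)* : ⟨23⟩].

ord(23) | φ(106) = φ(2)·φ(53) = 1·52 = 52 = 2^2 · 13.
Divisors of 52: 1, 2, 4, 13, 26, 52.
Evaluate successive powers at the divisors of 52:
23^1 ≡ 23 (mod 106)
23^2 ≡ 105 (mod 106)
23^4 ≡ 1 (mod 106) ✓
Thus |⟨23⟩| = ord(23) = 4.
The index is φ(106) / ord(23) = 52 / 4 = 13.

13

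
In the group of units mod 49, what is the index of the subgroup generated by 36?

By Lagrange's theorem, ord_49(36) divides φ(49) = φ(7^2) = 7·(7−1) = 42 = 2 · 3 · 7.
Divisors of 42: 1, 2, 3, 6, 7, 14, 21, 42.
Check 36^d mod 49 for each divisor in increasing order:
36^1 ≡ 36 (mod 49)
36^2 ≡ 22 (mod 49)
36^3 ≡ 8 (mod 49)
36^6 ≡ 15 (mod 49)
36^7 ≡ 1 (mod 49) ✓
So ord_49(36) = 7, hence |⟨36⟩| = 7.
The index is φ(49) / ord(36) = 42 / 7 = 6.

6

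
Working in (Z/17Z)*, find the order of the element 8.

8

ord(8) | φ(17) = 17 − 1 = 16 = 2^4.
Divisors of 16: 1, 2, 4, 8, 16.
Compute 8^d (mod 17) for the divisors d until we hit 1:
8^1 ≡ 8 (mod 17)
8^2 ≡ 13 (mod 17)
8^4 ≡ 16 (mod 17)
8^8 ≡ 1 (mod 17) ✓
Hence ord(8) = 8.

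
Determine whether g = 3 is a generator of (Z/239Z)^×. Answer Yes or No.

No

φ(239) = 239 − 1 = 238 = 2 · 7 · 17.
3 is a primitive root mod 239 iff 3^(φ(239)/q) ≢ 1 for every prime q | φ(239), i.e. q ∈ {2, 7, 17}.
3^119 ≡ 1 (mod 239)  [q = 2: ≡ 1 ✗]
3^34 ≡ 44 (mod 239)  [q = 7: ≢ 1 ✓]
3^14 ≡ 101 (mod 239)  [q = 17: ≢ 1 ✓]
Since 3^119 ≡ 1, the order of 3 divides 119 < 238, so 3 is not a primitive root.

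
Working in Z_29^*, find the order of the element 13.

By Lagrange's theorem, ord_29(13) divides φ(29) = 29 − 1 = 28 = 2^2 · 7.
Divisors of 28: 1, 2, 4, 7, 14, 28.
Evaluate successive powers at the divisors of 28:
13^1 ≡ 13
13^2 ≡ 24
13^4 ≡ 25
13^7 ≡ 28
13^14 ≡ 1
The smallest such exponent is 14, so the order of 13 is 14.

14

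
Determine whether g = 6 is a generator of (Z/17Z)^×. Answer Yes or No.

φ(17) = 17 − 1 = 16 = 2^4.
It suffices to check that the order of 6 is not a proper divisor of 16: compute 6^(16/q) for q ∈ {2}.
6^8 ≡ 16 (mod 17)  [q = 2: ≢ 1 ✓]
Every test exponent gives a nontrivial residue, hence 6 generates the full group.

Yes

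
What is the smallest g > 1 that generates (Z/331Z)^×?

3

φ(331) = 331 − 1 = 330 = 2 · 3 · 5 · 11.
g is a primitive root iff g^(330/q) ≢ 1 (mod 331) for each prime q ∈ {2, 3, 5, 11}.
g = 2: 2^165 ≡ 330; 2^110 ≡ 299; 2^66 ≡ 64; 2^30 ≡ 1 — hits 1, so not a primitive root.
g = 3: 3^165 ≡ 330; 3^110 ≡ 299; 3^66 ≡ 64; 3^30 ≡ 270 — none is 1, so 3 is a primitive root.
Hence the least primitive root of 331 is 3.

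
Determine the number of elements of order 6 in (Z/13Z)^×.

2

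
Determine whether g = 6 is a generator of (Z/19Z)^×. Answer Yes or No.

No

φ(19) = 19 − 1 = 18 = 2 · 3^2.
Test 6^(18/q) mod 19 for each prime factor q of 18:
6^9 ≡ 1 (mod 19)  [q = 2: ≡ 1 ✗]
6^6 ≡ 11 (mod 19)  [q = 3: ≢ 1 ✓]
Since 6^9 ≡ 1, the order of 6 divides 9 < 18, so 6 is not a primitive root.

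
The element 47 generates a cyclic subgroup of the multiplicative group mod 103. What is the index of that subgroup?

17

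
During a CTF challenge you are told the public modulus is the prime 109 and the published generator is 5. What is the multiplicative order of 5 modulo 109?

By Lagrange's theorem, ord_109(5) divides φ(109) = 109 − 1 = 108 = 2^2 · 3^3.
Divisors of 108: 1, 2, 3, 4, 6, 9, 12, 18, 27, 36, 54, 108.
Test each divisor d:
5^1 ≡ 5 (mod 109)
5^2 ≡ 25 (mod 109)
5^3 ≡ 16 (mod 109)
5^4 ≡ 80 (mod 109)
5^6 ≡ 38 (mod 109)
5^9 ≡ 63 (mod 109)
5^12 ≡ 27 (mod 109)
5^18 ≡ 45 (mod 109)
5^27 ≡ 1 (mod 109) ✓
So ord_109(5) = 27.

27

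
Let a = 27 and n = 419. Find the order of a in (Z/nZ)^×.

209

By Lagrange's theorem, ord_419(27) divides φ(419) = 419 − 1 = 418 = 2 · 11 · 19.
Divisors of 418: 1, 2, 11, 19, 22, 38, 209, 418.
Evaluate successive powers at the divisors of 418:
27^1 ≡ 27 (mod 419)
27^2 ≡ 310 (mod 419)
27^11 ≡ 60 (mod 419)
27^19 ≡ 59 (mod 419)
27^22 ≡ 248 (mod 419)
27^38 ≡ 129 (mod 419)
27^209 ≡ 1 (mod 419) ✓
The smallest such exponent is 209, so the order of 27 is 209.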